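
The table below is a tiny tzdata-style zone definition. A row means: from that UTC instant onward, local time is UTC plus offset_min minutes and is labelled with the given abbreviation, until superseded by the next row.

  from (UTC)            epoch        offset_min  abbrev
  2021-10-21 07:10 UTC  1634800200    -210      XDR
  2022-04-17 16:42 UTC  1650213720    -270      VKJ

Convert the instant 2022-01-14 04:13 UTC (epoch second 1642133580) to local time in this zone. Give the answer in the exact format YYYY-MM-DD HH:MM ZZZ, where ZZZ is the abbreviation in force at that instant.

2022-01-14 00:43 XDR

Query: 2022-01-14 04:13 UTC
Rule 1/2 (XDR, -03:30): 2021-10-21 07:10 UTC ≤ query < 2022-04-17 16:42 UTC
4·60 + 13 - 210 = 43 min
43 = 0·1440 + 43; 43 = 0·60 + 43 → 00:43, same day
→ 2022-01-14 00:43 XDR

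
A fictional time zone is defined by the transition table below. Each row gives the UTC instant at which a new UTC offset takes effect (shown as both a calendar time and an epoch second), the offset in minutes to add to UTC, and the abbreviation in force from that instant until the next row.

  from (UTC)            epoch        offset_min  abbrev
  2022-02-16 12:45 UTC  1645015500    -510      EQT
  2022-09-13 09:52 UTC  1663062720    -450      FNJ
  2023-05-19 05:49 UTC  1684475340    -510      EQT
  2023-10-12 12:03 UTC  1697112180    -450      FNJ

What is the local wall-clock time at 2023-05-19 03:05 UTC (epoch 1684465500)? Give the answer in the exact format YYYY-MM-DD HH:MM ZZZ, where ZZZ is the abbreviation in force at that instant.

2023-05-18 19:35 FNJ

Query: 2023-05-19 03:05 UTC
Rule 2/4 (FNJ, -07:30): 2022-09-13 09:52 UTC ≤ query < 2023-05-19 05:49 UTC
3·60 + 5 - 450 = -265 min
-265 = -1·1440 + 1175; 1175 = 19·60 + 35 → 19:35, 2023-05-19 - 1 day = 2023-05-18
→ 2023-05-18 19:35 FNJ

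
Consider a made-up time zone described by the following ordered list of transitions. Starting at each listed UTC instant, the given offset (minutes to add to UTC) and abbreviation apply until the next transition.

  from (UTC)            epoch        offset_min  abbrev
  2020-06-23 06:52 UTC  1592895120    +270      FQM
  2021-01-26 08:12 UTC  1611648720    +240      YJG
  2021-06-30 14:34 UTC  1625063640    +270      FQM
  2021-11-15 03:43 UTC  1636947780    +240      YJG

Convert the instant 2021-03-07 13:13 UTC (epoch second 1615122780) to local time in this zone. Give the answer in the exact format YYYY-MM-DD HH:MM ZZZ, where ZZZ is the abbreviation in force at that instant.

2021-03-07 17:13 YJG

Query: 2021-03-07 13:13 UTC
Rule 2/4 (YJG, +04:00): 2021-01-26 08:12 UTC ≤ query < 2021-06-30 14:34 UTC
13·60 + 13 + 240 = 1033 min
1033 = 0·1440 + 1033; 1033 = 17·60 + 13 → 17:13, same day
→ 2021-03-07 17:13 YJG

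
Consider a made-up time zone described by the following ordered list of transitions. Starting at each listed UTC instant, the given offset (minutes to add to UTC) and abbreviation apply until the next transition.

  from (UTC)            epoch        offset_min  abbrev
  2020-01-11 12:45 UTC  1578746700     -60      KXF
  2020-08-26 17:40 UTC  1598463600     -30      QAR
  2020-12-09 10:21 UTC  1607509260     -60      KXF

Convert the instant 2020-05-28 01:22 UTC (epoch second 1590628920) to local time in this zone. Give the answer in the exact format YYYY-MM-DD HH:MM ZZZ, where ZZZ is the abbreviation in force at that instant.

2020-05-28 00:22 KXF

Query: 2020-05-28 01:22 UTC
Rule 1/3 (KXF, -01:00): 2020-01-11 12:45 UTC ≤ query < 2020-08-26 17:40 UTC
1·60 + 22 - 60 = 22 min
22 = 0·1440 + 22; 22 = 0·60 + 22 → 00:22, same day
→ 2020-05-28 00:22 KXF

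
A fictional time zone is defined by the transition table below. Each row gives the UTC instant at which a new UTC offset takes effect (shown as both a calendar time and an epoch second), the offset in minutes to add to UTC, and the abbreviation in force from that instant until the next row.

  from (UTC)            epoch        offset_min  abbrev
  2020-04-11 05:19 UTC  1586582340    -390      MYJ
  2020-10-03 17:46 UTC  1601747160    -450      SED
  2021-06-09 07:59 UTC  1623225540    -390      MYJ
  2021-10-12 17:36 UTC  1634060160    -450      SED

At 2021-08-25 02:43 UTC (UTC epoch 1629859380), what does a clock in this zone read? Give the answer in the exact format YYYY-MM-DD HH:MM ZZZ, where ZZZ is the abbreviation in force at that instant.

Query: 2021-08-25 02:43 UTC
Rule 3/4 (MYJ, -06:30): 2021-06-09 07:59 UTC ≤ query < 2021-10-12 17:36 UTC
2·60 + 43 - 390 = -227 min
-227 = -1·1440 + 1213; 1213 = 20·60 + 13 → 20:13, 2021-08-25 - 1 day = 2021-08-24
→ 2021-08-24 20:13 MYJ

2021-08-24 20:13 MYJ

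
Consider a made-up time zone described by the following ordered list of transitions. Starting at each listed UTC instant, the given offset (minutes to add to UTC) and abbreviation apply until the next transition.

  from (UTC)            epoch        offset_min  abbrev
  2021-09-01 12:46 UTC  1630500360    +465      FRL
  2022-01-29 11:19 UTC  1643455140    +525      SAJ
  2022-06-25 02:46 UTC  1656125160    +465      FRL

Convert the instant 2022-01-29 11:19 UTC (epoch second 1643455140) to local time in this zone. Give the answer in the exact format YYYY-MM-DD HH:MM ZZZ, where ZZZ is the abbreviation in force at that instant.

Query: 2022-01-29 11:19 UTC
Rule 2/3 (SAJ, +08:45): 2022-01-29 11:19 UTC ≤ query < 2022-06-25 02:46 UTC
11·60 + 19 + 525 = 1204 min
1204 = 0·1440 + 1204; 1204 = 20·60 + 4 → 20:04, same day
→ 2022-01-29 20:04 SAJ

2022-01-29 20:04 SAJ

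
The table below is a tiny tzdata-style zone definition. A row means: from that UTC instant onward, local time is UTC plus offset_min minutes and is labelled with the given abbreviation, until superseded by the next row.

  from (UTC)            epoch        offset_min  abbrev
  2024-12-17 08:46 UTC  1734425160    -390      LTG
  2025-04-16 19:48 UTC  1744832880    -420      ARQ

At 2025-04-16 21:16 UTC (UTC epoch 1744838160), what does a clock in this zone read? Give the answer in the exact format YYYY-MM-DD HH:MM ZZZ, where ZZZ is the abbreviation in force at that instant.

2025-04-16 14:16 ARQ

Query: 2025-04-16 21:16 UTC
Rule 2/2 (ARQ, -07:00): 2025-04-16 19:48 UTC ≤ query < +∞
21·60 + 16 - 420 = 856 min
856 = 0·1440 + 856; 856 = 14·60 + 16 → 14:16, same day
→ 2025-04-16 14:16 ARQ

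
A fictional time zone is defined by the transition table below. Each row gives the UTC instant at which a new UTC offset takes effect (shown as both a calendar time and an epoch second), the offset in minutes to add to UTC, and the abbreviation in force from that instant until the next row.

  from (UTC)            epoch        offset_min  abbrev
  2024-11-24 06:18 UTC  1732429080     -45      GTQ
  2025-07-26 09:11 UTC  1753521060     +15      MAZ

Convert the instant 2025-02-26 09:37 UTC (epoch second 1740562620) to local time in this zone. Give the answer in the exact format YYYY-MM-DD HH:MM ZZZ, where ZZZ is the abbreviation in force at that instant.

2025-02-26 08:52 GTQ

Query: 2025-02-26 09:37 UTC
Rule 1/2 (GTQ, -00:45): 2024-11-24 06:18 UTC ≤ query < 2025-07-26 09:11 UTC
9·60 + 37 - 45 = 532 min
532 = 0·1440 + 532; 532 = 8·60 + 52 → 08:52, same day
→ 2025-02-26 08:52 GTQ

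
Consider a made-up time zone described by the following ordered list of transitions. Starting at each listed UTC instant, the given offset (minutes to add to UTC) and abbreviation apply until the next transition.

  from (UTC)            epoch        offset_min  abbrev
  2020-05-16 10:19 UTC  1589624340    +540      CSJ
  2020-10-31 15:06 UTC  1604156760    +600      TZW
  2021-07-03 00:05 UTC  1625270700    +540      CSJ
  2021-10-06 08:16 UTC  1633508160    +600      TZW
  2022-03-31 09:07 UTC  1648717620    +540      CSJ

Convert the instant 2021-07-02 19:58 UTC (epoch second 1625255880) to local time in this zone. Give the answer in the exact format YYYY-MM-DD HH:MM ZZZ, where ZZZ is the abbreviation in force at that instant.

2021-07-03 05:58 TZW

Query: 2021-07-02 19:58 UTC
Rule 2/5 (TZW, +10:00): 2020-10-31 15:06 UTC ≤ query < 2021-07-03 00:05 UTC
19·60 + 58 + 600 = 1798 min
1798 = 1·1440 + 358; 358 = 5·60 + 58 → 05:58, 2021-07-02 + 1 day = 2021-07-03
→ 2021-07-03 05:58 TZW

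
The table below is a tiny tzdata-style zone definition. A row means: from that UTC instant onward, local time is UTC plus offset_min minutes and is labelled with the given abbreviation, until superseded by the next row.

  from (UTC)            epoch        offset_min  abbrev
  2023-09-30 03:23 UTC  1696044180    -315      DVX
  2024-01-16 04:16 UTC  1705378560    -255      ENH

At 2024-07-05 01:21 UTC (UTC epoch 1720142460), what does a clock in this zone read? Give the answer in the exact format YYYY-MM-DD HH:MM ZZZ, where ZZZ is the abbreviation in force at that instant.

Query: 2024-07-05 01:21 UTC
Rule 2/2 (ENH, -04:15): 2024-01-16 04:16 UTC ≤ query < +∞
1·60 + 21 - 255 = -174 min
-174 = -1·1440 + 1266; 1266 = 21·60 + 6 → 21:06, 2024-07-05 - 1 day = 2024-07-04
→ 2024-07-04 21:06 ENH

2024-07-04 21:06 ENH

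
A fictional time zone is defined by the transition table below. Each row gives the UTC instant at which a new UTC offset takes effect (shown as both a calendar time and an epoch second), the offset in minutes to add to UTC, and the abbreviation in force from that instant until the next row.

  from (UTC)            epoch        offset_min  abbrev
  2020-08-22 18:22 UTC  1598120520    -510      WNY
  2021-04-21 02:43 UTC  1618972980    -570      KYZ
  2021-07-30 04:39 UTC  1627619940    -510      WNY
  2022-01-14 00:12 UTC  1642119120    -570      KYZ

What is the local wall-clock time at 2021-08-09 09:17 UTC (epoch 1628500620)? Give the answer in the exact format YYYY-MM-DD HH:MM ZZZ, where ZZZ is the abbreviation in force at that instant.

2021-08-09 00:47 WNY

Query: 2021-08-09 09:17 UTC
Rule 3/4 (WNY, -08:30): 2021-07-30 04:39 UTC ≤ query < 2022-01-14 00:12 UTC
9·60 + 17 - 510 = 47 min
47 = 0·1440 + 47; 47 = 0·60 + 47 → 00:47, same day
→ 2021-08-09 00:47 WNY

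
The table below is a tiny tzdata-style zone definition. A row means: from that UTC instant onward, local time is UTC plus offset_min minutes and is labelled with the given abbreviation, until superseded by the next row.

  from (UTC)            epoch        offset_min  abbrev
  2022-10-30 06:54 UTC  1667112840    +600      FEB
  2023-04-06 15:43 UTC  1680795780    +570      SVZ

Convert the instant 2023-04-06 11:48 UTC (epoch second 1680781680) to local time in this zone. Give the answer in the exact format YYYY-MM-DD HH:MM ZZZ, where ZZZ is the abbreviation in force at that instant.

2023-04-06 21:48 FEB

Query: 2023-04-06 11:48 UTC
Rule 1/2 (FEB, +10:00): 2022-10-30 06:54 UTC ≤ query < 2023-04-06 15:43 UTC
11·60 + 48 + 600 = 1308 min
1308 = 0·1440 + 1308; 1308 = 21·60 + 48 → 21:48, same day
→ 2023-04-06 21:48 FEB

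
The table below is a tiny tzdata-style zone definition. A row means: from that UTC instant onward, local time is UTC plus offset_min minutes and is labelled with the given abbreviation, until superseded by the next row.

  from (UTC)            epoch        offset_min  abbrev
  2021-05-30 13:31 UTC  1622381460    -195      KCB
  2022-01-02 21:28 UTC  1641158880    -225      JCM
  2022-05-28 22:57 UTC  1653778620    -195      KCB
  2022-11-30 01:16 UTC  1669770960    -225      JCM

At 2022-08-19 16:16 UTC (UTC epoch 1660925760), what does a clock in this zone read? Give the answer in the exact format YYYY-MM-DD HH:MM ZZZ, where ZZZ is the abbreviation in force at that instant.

2022-08-19 13:01 KCB

Query: 2022-08-19 16:16 UTC
Rule 3/4 (KCB, -03:15): 2022-05-28 22:57 UTC ≤ query < 2022-11-30 01:16 UTC
16·60 + 16 - 195 = 781 min
781 = 0·1440 + 781; 781 = 13·60 + 1 → 13:01, same day
→ 2022-08-19 13:01 KCB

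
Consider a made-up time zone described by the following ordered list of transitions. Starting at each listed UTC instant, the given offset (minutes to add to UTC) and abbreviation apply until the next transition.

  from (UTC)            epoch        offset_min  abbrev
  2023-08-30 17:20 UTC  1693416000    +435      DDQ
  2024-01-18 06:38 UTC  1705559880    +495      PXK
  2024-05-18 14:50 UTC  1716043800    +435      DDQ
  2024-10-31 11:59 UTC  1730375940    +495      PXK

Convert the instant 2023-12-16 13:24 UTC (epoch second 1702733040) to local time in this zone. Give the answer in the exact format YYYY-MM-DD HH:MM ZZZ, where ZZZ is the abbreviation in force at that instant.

2023-12-16 20:39 DDQ

Query: 2023-12-16 13:24 UTC
Rule 1/4 (DDQ, +07:15): 2023-08-30 17:20 UTC ≤ query < 2024-01-18 06:38 UTC
13·60 + 24 + 435 = 1239 min
1239 = 0·1440 + 1239; 1239 = 20·60 + 39 → 20:39, same day
→ 2023-12-16 20:39 DDQ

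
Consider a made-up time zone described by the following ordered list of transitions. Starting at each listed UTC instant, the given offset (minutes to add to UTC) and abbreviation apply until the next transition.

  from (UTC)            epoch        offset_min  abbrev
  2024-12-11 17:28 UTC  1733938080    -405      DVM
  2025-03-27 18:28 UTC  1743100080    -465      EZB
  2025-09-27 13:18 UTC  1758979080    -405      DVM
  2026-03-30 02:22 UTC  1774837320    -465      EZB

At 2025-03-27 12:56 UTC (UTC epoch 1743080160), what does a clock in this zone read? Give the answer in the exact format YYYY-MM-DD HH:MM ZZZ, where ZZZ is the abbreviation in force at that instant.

Query: 2025-03-27 12:56 UTC
Rule 1/4 (DVM, -06:45): 2024-12-11 17:28 UTC ≤ query < 2025-03-27 18:28 UTC
12·60 + 56 - 405 = 371 min
371 = 0·1440 + 371; 371 = 6·60 + 11 → 06:11, same day
→ 2025-03-27 06:11 DVM

2025-03-27 06:11 DVM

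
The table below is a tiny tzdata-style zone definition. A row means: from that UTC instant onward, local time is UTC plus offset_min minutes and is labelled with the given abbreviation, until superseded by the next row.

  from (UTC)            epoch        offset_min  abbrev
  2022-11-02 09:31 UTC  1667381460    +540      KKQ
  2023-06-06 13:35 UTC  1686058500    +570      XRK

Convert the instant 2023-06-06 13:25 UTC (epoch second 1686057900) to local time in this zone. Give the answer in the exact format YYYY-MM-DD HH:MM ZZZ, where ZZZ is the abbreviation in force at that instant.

Query: 2023-06-06 13:25 UTC
Rule 1/2 (KKQ, +09:00): 2022-11-02 09:31 UTC ≤ query < 2023-06-06 13:35 UTC
13·60 + 25 + 540 = 1345 min
1345 = 0·1440 + 1345; 1345 = 22·60 + 25 → 22:25, same day
→ 2023-06-06 22:25 KKQ

2023-06-06 22:25 KKQ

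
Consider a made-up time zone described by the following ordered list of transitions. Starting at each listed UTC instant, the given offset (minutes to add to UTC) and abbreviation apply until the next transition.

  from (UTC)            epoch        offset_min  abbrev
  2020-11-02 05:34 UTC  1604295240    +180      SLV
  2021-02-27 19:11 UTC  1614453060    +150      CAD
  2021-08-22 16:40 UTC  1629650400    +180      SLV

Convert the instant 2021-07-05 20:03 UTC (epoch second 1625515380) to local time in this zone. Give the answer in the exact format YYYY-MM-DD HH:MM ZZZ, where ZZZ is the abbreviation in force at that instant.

Query: 2021-07-05 20:03 UTC
Rule 2/3 (CAD, +02:30): 2021-02-27 19:11 UTC ≤ query < 2021-08-22 16:40 UTC
20·60 + 3 + 150 = 1353 min
1353 = 0·1440 + 1353; 1353 = 22·60 + 33 → 22:33, same day
→ 2021-07-05 22:33 CAD

2021-07-05 22:33 CAD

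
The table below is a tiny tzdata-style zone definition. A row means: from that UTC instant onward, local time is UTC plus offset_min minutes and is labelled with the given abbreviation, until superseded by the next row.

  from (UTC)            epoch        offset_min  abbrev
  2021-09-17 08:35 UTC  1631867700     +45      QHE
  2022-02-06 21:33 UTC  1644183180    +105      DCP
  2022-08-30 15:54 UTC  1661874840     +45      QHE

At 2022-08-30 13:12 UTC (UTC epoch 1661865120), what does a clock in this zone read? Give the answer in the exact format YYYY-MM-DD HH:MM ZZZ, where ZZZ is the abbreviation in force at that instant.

2022-08-30 14:57 DCP

Query: 2022-08-30 13:12 UTC
Rule 2/3 (DCP, +01:45): 2022-02-06 21:33 UTC ≤ query < 2022-08-30 15:54 UTC
13·60 + 12 + 105 = 897 min
897 = 0·1440 + 897; 897 = 14·60 + 57 → 14:57, same day
→ 2022-08-30 14:57 DCP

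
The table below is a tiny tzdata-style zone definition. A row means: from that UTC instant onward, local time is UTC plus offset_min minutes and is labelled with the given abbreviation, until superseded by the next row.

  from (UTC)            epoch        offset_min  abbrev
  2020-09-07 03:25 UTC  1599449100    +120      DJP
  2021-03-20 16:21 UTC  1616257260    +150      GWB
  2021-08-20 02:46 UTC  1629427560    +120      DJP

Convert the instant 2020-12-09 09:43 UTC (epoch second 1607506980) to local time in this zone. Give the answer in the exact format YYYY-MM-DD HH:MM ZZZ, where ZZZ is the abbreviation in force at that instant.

2020-12-09 11:43 DJP

Query: 2020-12-09 09:43 UTC
Rule 1/3 (DJP, +02:00): 2020-09-07 03:25 UTC ≤ query < 2021-03-20 16:21 UTC
9·60 + 43 + 120 = 703 min
703 = 0·1440 + 703; 703 = 11·60 + 43 → 11:43, same day
→ 2020-12-09 11:43 DJP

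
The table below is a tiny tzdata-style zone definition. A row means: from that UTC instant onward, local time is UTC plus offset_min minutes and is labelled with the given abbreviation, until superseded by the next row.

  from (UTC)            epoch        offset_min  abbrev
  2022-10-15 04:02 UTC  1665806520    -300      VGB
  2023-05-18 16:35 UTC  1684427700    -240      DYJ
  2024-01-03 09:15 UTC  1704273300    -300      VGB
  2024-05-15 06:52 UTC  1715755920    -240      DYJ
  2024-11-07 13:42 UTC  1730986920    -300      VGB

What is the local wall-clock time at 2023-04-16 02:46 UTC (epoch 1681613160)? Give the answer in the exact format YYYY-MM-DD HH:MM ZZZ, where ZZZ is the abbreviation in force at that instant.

2023-04-15 21:46 VGB

Query: 2023-04-16 02:46 UTC
Rule 1/5 (VGB, -05:00): 2022-10-15 04:02 UTC ≤ query < 2023-05-18 16:35 UTC
2·60 + 46 - 300 = -134 min
-134 = -1·1440 + 1306; 1306 = 21·60 + 46 → 21:46, 2023-04-16 - 1 day = 2023-04-15
→ 2023-04-15 21:46 VGB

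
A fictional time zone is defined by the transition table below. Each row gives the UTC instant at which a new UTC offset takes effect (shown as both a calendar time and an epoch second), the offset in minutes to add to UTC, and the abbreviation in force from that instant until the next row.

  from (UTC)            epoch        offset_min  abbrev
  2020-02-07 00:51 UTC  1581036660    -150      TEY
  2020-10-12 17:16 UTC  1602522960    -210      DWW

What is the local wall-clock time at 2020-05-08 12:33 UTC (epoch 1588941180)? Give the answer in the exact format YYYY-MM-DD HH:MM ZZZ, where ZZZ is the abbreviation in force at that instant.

2020-05-08 10:03 TEY

Query: 2020-05-08 12:33 UTC
Rule 1/2 (TEY, -02:30): 2020-02-07 00:51 UTC ≤ query < 2020-10-12 17:16 UTC
12·60 + 33 - 150 = 603 min
603 = 0·1440 + 603; 603 = 10·60 + 3 → 10:03, same day
→ 2020-05-08 10:03 TEY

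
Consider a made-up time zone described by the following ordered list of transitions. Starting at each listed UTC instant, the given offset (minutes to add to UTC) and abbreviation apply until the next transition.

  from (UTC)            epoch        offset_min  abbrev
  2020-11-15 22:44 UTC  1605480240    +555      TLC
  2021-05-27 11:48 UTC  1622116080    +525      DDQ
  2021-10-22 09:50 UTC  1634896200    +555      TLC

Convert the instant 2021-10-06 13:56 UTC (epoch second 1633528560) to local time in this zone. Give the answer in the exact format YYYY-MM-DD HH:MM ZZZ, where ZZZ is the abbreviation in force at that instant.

Query: 2021-10-06 13:56 UTC
Rule 2/3 (DDQ, +08:45): 2021-05-27 11:48 UTC ≤ query < 2021-10-22 09:50 UTC
13·60 + 56 + 525 = 1361 min
1361 = 0·1440 + 1361; 1361 = 22·60 + 41 → 22:41, same day
→ 2021-10-06 22:41 DDQ

2021-10-06 22:41 DDQ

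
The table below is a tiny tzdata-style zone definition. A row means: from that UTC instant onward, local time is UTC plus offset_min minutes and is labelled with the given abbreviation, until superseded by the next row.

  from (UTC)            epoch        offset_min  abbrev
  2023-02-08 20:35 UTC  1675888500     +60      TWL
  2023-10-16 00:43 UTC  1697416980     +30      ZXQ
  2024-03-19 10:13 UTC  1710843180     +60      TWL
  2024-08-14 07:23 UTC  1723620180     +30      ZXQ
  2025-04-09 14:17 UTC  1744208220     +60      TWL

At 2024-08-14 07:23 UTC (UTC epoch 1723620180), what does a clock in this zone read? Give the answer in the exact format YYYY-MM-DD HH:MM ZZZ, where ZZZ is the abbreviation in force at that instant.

2024-08-14 07:53 ZXQ

Query: 2024-08-14 07:23 UTC
Rule 4/5 (ZXQ, +00:30): 2024-08-14 07:23 UTC ≤ query < 2025-04-09 14:17 UTC
7·60 + 23 + 30 = 473 min
473 = 0·1440 + 473; 473 = 7·60 + 53 → 07:53, same day
→ 2024-08-14 07:53 ZXQ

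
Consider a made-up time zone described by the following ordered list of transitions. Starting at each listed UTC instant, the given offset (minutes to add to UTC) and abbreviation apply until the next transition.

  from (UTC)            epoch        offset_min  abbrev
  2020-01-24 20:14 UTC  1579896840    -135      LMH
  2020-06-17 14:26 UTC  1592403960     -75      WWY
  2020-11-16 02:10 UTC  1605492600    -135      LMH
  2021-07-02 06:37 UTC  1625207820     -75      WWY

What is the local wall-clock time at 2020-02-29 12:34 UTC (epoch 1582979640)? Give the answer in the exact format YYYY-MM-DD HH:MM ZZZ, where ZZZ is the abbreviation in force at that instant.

2020-02-29 10:19 LMH

Query: 2020-02-29 12:34 UTC
Rule 1/4 (LMH, -02:15): 2020-01-24 20:14 UTC ≤ query < 2020-06-17 14:26 UTC
12·60 + 34 - 135 = 619 min
619 = 0·1440 + 619; 619 = 10·60 + 19 → 10:19, same day
→ 2020-02-29 10:19 LMH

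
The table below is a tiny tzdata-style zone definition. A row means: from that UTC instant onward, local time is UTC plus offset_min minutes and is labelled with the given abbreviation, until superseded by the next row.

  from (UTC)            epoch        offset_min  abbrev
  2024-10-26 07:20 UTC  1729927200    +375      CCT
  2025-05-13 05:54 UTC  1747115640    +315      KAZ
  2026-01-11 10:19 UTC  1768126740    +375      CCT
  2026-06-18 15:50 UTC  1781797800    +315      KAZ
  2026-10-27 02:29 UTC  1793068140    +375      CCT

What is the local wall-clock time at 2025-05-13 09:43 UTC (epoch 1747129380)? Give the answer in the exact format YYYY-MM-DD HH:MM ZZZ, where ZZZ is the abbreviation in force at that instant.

2025-05-13 14:58 KAZ

Query: 2025-05-13 09:43 UTC
Rule 2/5 (KAZ, +05:15): 2025-05-13 05:54 UTC ≤ query < 2026-01-11 10:19 UTC
9·60 + 43 + 315 = 898 min
898 = 0·1440 + 898; 898 = 14·60 + 58 → 14:58, same day
→ 2025-05-13 14:58 KAZ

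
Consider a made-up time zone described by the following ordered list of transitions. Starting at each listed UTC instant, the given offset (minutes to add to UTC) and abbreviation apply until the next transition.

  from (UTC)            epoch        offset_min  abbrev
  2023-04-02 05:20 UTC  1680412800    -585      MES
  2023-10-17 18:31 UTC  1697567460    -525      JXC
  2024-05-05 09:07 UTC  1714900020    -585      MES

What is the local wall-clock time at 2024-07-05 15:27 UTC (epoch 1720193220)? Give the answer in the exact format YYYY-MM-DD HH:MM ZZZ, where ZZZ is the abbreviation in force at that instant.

Query: 2024-07-05 15:27 UTC
Rule 3/3 (MES, -09:45): 2024-05-05 09:07 UTC ≤ query < +∞
15·60 + 27 - 585 = 342 min
342 = 0·1440 + 342; 342 = 5·60 + 42 → 05:42, same day
→ 2024-07-05 05:42 MES

2024-07-05 05:42 MES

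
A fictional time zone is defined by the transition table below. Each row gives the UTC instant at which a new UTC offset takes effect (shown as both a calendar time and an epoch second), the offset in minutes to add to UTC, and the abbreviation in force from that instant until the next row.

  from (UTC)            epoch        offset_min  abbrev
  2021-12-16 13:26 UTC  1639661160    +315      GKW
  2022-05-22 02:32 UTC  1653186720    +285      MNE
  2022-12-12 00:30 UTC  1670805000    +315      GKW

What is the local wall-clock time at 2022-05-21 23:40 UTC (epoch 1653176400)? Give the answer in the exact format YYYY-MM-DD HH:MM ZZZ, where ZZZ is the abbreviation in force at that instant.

2022-05-22 04:55 GKW

Query: 2022-05-21 23:40 UTC
Rule 1/3 (GKW, +05:15): 2021-12-16 13:26 UTC ≤ query < 2022-05-22 02:32 UTC
23·60 + 40 + 315 = 1735 min
1735 = 1·1440 + 295; 295 = 4·60 + 55 → 04:55, 2022-05-21 + 1 day = 2022-05-22
→ 2022-05-22 04:55 GKW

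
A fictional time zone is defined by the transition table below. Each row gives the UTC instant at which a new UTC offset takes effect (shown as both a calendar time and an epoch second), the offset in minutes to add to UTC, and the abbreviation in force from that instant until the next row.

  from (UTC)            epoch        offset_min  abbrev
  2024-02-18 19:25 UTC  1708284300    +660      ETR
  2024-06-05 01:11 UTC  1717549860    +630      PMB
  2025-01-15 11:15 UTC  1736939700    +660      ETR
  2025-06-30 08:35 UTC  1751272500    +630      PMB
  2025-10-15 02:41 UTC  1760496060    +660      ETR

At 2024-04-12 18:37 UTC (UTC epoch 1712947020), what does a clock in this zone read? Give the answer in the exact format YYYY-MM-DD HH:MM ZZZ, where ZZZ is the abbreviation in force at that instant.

Query: 2024-04-12 18:37 UTC
Rule 1/5 (ETR, +11:00): 2024-02-18 19:25 UTC ≤ query < 2024-06-05 01:11 UTC
18·60 + 37 + 660 = 1777 min
1777 = 1·1440 + 337; 337 = 5·60 + 37 → 05:37, 2024-04-12 + 1 day = 2024-04-13
→ 2024-04-13 05:37 ETR

2024-04-13 05:37 ETR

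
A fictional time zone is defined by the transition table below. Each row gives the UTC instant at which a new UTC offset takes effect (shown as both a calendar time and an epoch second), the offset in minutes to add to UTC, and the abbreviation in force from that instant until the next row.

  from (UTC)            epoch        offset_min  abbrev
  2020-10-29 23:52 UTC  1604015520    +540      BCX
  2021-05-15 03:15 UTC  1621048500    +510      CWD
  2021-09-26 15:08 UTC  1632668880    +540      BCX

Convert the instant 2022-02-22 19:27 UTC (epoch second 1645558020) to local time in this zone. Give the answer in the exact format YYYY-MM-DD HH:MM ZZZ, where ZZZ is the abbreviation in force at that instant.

Query: 2022-02-22 19:27 UTC
Rule 3/3 (BCX, +09:00): 2021-09-26 15:08 UTC ≤ query < +∞
19·60 + 27 + 540 = 1707 min
1707 = 1·1440 + 267; 267 = 4·60 + 27 → 04:27, 2022-02-22 + 1 day = 2022-02-23
→ 2022-02-23 04:27 BCX

2022-02-23 04:27 BCX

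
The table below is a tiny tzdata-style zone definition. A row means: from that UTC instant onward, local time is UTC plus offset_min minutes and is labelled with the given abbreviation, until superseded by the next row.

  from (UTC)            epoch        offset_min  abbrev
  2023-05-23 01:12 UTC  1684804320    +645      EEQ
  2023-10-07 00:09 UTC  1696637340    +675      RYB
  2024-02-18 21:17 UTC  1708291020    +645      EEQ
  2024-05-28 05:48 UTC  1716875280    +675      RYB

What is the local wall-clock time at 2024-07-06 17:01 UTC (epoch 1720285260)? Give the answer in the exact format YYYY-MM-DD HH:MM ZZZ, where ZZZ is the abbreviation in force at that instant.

2024-07-07 04:16 RYB

Query: 2024-07-06 17:01 UTC
Rule 4/4 (RYB, +11:15): 2024-05-28 05:48 UTC ≤ query < +∞
17·60 + 1 + 675 = 1696 min
1696 = 1·1440 + 256; 256 = 4·60 + 16 → 04:16, 2024-07-06 + 1 day = 2024-07-07
→ 2024-07-07 04:16 RYB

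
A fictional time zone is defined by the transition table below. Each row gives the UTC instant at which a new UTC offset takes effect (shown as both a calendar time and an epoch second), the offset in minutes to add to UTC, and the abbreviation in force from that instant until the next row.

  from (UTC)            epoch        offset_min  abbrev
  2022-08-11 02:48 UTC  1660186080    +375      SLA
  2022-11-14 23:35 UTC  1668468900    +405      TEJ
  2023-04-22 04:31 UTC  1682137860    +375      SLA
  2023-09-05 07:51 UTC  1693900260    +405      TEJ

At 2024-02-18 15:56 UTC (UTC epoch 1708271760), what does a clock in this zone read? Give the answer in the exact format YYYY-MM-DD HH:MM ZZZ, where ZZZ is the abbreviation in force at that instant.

Query: 2024-02-18 15:56 UTC
Rule 4/4 (TEJ, +06:45): 2023-09-05 07:51 UTC ≤ query < +∞
15·60 + 56 + 405 = 1361 min
1361 = 0·1440 + 1361; 1361 = 22·60 + 41 → 22:41, same day
→ 2024-02-18 22:41 TEJ

2024-02-18 22:41 TEJ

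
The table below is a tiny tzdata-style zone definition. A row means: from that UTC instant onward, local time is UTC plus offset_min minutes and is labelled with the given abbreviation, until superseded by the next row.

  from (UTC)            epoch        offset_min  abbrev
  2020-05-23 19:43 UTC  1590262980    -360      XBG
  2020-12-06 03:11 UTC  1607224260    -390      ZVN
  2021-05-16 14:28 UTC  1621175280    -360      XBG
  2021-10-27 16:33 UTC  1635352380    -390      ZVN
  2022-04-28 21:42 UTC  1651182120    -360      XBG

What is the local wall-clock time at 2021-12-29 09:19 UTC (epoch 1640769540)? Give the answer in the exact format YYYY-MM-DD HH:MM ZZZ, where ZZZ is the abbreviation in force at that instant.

Query: 2021-12-29 09:19 UTC
Rule 4/5 (ZVN, -06:30): 2021-10-27 16:33 UTC ≤ query < 2022-04-28 21:42 UTC
9·60 + 19 - 390 = 169 min
169 = 0·1440 + 169; 169 = 2·60 + 49 → 02:49, same day
→ 2021-12-29 02:49 ZVN

2021-12-29 02:49 ZVN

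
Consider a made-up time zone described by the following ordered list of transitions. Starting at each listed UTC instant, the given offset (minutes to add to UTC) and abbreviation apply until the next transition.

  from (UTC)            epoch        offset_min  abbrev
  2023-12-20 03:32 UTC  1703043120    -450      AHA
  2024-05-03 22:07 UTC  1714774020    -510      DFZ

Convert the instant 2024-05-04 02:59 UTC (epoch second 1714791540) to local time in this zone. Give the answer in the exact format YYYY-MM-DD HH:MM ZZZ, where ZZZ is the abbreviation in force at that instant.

2024-05-03 18:29 DFZ

Query: 2024-05-04 02:59 UTC
Rule 2/2 (DFZ, -08:30): 2024-05-03 22:07 UTC ≤ query < +∞
2·60 + 59 - 510 = -331 min
-331 = -1·1440 + 1109; 1109 = 18·60 + 29 → 18:29, 2024-05-04 - 1 day = 2024-05-03
→ 2024-05-03 18:29 DFZ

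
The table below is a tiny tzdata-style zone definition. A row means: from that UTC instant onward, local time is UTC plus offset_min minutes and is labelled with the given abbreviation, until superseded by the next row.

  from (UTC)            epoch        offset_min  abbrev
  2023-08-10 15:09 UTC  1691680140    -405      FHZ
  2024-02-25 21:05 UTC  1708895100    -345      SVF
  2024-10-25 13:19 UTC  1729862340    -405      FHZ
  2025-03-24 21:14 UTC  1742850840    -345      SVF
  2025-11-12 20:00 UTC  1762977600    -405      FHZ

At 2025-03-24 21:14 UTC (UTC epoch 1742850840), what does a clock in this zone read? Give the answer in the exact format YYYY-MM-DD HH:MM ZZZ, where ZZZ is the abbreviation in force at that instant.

2025-03-24 15:29 SVF

Query: 2025-03-24 21:14 UTC
Rule 4/5 (SVF, -05:45): 2025-03-24 21:14 UTC ≤ query < 2025-11-12 20:00 UTC
21·60 + 14 - 345 = 929 min
929 = 0·1440 + 929; 929 = 15·60 + 29 → 15:29, same day
→ 2025-03-24 15:29 SVF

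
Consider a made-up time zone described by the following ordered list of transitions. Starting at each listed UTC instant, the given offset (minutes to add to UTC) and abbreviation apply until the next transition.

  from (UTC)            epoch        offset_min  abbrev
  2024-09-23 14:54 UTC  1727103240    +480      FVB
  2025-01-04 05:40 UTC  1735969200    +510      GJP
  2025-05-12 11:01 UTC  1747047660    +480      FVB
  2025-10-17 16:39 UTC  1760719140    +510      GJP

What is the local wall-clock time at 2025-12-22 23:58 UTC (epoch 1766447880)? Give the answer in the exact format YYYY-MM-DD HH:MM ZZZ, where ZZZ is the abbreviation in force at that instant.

2025-12-23 08:28 GJP

Query: 2025-12-22 23:58 UTC
Rule 4/4 (GJP, +08:30): 2025-10-17 16:39 UTC ≤ query < +∞
23·60 + 58 + 510 = 1948 min
1948 = 1·1440 + 508; 508 = 8·60 + 28 → 08:28, 2025-12-22 + 1 day = 2025-12-23
→ 2025-12-23 08:28 GJP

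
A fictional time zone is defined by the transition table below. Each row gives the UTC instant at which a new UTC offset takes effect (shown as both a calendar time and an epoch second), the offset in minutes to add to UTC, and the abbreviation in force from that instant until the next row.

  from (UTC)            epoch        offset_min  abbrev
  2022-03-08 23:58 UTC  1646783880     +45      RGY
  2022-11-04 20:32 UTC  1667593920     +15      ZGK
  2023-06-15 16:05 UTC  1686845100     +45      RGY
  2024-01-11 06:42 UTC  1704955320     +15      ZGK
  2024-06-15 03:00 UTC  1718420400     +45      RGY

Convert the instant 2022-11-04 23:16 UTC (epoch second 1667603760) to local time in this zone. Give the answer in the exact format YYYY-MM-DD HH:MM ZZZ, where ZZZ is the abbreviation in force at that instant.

Query: 2022-11-04 23:16 UTC
Rule 2/5 (ZGK, +00:15): 2022-11-04 20:32 UTC ≤ query < 2023-06-15 16:05 UTC
23·60 + 16 + 15 = 1411 min
1411 = 0·1440 + 1411; 1411 = 23·60 + 31 → 23:31, same day
→ 2022-11-04 23:31 ZGK

2022-11-04 23:31 ZGK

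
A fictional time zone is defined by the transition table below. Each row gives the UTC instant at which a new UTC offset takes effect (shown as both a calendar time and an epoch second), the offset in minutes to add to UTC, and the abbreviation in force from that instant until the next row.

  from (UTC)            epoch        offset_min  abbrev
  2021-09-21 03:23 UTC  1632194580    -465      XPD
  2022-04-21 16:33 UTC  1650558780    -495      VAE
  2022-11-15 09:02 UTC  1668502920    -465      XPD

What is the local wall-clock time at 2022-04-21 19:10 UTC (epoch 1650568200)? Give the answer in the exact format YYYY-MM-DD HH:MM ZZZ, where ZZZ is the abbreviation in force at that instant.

Query: 2022-04-21 19:10 UTC
Rule 2/3 (VAE, -08:15): 2022-04-21 16:33 UTC ≤ query < 2022-11-15 09:02 UTC
19·60 + 10 - 495 = 655 min
655 = 0·1440 + 655; 655 = 10·60 + 55 → 10:55, same day
→ 2022-04-21 10:55 VAE

2022-04-21 10:55 VAE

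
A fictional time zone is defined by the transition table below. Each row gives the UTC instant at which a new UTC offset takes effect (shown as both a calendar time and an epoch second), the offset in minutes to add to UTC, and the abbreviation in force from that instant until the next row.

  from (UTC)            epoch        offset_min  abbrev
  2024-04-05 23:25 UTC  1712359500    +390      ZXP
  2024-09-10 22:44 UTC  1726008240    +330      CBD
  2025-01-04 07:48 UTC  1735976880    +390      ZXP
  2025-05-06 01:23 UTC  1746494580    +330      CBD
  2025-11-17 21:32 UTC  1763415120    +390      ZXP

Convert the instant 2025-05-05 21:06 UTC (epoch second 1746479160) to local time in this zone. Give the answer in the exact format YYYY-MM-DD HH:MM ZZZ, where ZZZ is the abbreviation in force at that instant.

Query: 2025-05-05 21:06 UTC
Rule 3/5 (ZXP, +06:30): 2025-01-04 07:48 UTC ≤ query < 2025-05-06 01:23 UTC
21·60 + 6 + 390 = 1656 min
1656 = 1·1440 + 216; 216 = 3·60 + 36 → 03:36, 2025-05-05 + 1 day = 2025-05-06
→ 2025-05-06 03:36 ZXP

2025-05-06 03:36 ZXP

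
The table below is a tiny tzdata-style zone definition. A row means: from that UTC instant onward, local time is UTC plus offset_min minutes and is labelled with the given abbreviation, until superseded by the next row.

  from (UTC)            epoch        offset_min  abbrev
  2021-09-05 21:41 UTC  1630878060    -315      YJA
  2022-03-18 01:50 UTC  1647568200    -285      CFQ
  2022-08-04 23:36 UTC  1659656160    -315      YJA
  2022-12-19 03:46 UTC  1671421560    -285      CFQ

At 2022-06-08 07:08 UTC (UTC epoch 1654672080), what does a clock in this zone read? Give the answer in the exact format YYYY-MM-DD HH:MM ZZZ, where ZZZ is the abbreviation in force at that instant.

Query: 2022-06-08 07:08 UTC
Rule 2/4 (CFQ, -04:45): 2022-03-18 01:50 UTC ≤ query < 2022-08-04 23:36 UTC
7·60 + 8 - 285 = 143 min
143 = 0·1440 + 143; 143 = 2·60 + 23 → 02:23, same day
→ 2022-06-08 02:23 CFQ

2022-06-08 02:23 CFQ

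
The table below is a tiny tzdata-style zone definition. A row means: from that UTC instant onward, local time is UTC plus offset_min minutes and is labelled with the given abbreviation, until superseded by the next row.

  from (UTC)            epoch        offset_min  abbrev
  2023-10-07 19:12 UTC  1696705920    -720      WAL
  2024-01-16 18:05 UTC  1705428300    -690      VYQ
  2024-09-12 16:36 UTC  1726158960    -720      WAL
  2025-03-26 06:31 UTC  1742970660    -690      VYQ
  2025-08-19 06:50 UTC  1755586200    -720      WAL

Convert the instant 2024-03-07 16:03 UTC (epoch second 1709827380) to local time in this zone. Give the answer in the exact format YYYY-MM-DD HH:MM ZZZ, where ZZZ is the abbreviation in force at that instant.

2024-03-07 04:33 VYQ

Query: 2024-03-07 16:03 UTC
Rule 2/5 (VYQ, -11:30): 2024-01-16 18:05 UTC ≤ query < 2024-09-12 16:36 UTC
16·60 + 3 - 690 = 273 min
273 = 0·1440 + 273; 273 = 4·60 + 33 → 04:33, same day
→ 2024-03-07 04:33 VYQ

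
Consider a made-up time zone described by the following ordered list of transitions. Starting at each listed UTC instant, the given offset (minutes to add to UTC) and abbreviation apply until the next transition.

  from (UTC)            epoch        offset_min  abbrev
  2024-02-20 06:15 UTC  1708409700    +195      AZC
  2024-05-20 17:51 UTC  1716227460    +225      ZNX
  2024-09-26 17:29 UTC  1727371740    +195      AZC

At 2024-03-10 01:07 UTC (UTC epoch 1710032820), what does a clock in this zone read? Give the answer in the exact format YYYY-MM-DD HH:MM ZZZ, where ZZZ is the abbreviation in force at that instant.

Query: 2024-03-10 01:07 UTC
Rule 1/3 (AZC, +03:15): 2024-02-20 06:15 UTC ≤ query < 2024-05-20 17:51 UTC
1·60 + 7 + 195 = 262 min
262 = 0·1440 + 262; 262 = 4·60 + 22 → 04:22, same day
→ 2024-03-10 04:22 AZC

2024-03-10 04:22 AZC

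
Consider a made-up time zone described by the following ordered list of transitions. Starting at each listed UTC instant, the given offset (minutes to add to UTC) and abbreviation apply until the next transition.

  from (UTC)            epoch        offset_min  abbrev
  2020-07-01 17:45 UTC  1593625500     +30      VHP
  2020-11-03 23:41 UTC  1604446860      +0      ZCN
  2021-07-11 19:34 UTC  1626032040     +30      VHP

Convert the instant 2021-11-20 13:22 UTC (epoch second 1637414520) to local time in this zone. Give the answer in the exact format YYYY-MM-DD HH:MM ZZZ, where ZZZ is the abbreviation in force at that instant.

2021-11-20 13:52 VHP

Query: 2021-11-20 13:22 UTC
Rule 3/3 (VHP, +00:30): 2021-07-11 19:34 UTC ≤ query < +∞
13·60 + 22 + 30 = 832 min
832 = 0·1440 + 832; 832 = 13·60 + 52 → 13:52, same day
→ 2021-11-20 13:52 VHP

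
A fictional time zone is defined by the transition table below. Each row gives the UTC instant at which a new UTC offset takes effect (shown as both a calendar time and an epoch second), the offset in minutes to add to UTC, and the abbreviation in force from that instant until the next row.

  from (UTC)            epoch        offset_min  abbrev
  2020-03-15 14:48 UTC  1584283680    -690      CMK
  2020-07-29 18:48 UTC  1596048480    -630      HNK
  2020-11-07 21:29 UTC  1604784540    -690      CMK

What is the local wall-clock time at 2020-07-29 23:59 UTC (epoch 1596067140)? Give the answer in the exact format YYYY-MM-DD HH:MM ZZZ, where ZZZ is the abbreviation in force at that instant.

2020-07-29 13:29 HNK

Query: 2020-07-29 23:59 UTC
Rule 2/3 (HNK, -10:30): 2020-07-29 18:48 UTC ≤ query < 2020-11-07 21:29 UTC
23·60 + 59 - 630 = 809 min
809 = 0·1440 + 809; 809 = 13·60 + 29 → 13:29, same day
→ 2020-07-29 13:29 HNK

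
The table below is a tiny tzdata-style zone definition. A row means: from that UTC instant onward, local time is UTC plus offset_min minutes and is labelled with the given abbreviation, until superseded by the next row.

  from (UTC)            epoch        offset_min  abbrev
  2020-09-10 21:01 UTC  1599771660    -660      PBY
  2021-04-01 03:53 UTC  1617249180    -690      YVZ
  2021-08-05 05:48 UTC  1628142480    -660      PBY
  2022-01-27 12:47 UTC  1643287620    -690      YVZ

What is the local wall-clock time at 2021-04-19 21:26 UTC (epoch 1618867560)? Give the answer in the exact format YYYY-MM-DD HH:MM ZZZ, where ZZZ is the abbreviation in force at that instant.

2021-04-19 09:56 YVZ

Query: 2021-04-19 21:26 UTC
Rule 2/4 (YVZ, -11:30): 2021-04-01 03:53 UTC ≤ query < 2021-08-05 05:48 UTC
21·60 + 26 - 690 = 596 min
596 = 0·1440 + 596; 596 = 9·60 + 56 → 09:56, same day
→ 2021-04-19 09:56 YVZ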